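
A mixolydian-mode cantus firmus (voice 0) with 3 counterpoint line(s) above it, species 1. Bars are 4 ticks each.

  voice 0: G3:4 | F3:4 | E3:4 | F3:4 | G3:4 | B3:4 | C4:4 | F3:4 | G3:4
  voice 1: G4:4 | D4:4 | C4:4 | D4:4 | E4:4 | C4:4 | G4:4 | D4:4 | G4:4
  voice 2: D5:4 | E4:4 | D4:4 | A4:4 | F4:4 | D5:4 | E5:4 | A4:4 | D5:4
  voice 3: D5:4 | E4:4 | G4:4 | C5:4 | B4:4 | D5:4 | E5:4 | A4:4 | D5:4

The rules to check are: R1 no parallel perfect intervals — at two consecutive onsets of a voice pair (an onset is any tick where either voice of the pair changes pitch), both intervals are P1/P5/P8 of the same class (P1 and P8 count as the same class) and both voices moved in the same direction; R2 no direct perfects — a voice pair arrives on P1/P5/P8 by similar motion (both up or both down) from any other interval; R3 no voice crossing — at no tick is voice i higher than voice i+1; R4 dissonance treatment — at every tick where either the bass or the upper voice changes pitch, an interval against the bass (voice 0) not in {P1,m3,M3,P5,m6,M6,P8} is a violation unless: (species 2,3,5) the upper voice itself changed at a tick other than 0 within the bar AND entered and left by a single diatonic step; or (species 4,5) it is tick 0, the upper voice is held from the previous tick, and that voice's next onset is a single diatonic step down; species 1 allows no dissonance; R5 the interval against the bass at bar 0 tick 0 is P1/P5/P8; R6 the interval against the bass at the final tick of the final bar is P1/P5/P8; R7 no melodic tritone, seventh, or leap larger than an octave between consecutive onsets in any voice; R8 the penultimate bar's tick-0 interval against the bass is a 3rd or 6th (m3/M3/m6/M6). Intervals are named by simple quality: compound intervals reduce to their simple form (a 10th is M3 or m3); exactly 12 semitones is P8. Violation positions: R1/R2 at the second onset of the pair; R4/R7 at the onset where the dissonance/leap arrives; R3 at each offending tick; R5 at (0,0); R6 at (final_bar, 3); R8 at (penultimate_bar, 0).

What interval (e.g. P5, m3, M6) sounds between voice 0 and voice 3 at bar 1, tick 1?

M7

voice 0=F3 voice 3=E4 -> M7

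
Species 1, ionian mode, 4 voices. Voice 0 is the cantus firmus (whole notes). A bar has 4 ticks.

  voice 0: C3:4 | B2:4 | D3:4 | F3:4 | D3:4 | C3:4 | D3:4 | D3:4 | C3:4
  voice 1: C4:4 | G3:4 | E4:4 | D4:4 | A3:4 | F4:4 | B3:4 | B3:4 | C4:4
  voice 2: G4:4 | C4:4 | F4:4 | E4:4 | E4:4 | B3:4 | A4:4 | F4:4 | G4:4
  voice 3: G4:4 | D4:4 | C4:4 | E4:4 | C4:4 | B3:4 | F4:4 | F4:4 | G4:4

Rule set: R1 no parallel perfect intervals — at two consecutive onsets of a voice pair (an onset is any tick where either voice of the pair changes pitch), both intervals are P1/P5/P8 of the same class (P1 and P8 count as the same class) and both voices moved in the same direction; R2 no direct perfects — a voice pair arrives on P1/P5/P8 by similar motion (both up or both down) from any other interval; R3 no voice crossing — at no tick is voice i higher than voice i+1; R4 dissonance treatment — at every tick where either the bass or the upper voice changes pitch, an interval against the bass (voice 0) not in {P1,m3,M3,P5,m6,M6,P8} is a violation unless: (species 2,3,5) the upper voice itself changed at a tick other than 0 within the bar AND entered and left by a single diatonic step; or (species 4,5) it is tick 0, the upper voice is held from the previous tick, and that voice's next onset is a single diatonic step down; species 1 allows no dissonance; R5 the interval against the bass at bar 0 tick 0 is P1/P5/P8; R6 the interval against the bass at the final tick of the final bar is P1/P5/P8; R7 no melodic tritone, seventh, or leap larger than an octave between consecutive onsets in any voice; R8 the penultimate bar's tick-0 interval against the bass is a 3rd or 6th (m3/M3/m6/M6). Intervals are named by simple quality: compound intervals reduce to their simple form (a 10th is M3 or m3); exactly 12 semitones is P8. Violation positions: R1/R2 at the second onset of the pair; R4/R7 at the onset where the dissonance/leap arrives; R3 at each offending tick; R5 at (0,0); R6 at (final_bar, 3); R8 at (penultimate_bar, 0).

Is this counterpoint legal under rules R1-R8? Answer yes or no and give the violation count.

bar 0: v0=C3 v1=C4 v2=G4 v3=G4 (P5)
bar 1: v0=B2 v1=G3 v2=C4 v3=D4 (m3)
bar 2: v0=D3 v1=E4 v2=F4 v3=C4 (m7)
bar 3: v0=F3 v1=D4 v2=E4 v3=E4 (M7)
bar 4: v0=D3 v1=A3 v2=E4 v3=C4 (m7)
bar 5: v0=C3 v1=F4 v2=B3 v3=B3 (M7)
bar 6: v0=D3 v1=B3 v2=A4 v3=F4 (m3)
bar 7: v0=D3 v1=B3 v2=F4 v3=F4 (m3)
bar 8: v0=C3 v1=C4 v2=G4 v3=G4 (P5)
  R1 @ bar1.0: C4/G4 P5 -> G3/D4 P5 similar
  R4 @ bar1.0: B2/C4 m2 untreated
  R3 @ bar2.0: F4 above C4
  R4 @ bar2.0: D3/E4 M2 untreated
  R4 @ bar2.0: D3/C4 m7 untreated
  R3 @ bar2.1: F4 above C4
  R3 @ bar2.2: F4 above C4
  R3 @ bar2.3: F4 above C4
  R4 @ bar3.0: F3/E4 M7 untreated
  R4 @ bar3.0: F3/E4 M7 untreated
  R2 @ bar4.0: F3/D4 M6 -> D3/A3 P5 similar
  R3 @ bar4.0: E4 above C4
  R4 @ bar4.0: D3/E4 M2 untreated
  R4 @ bar4.0: D3/C4 m7 untreated
  R3 @ bar4.1: E4 above C4
  R3 @ bar4.2: E4 above C4
  R3 @ bar4.3: E4 above C4
  R2 @ bar5.0: E4/C4 M3 -> B3/B3 P1 similar
  R3 @ bar5.0: F4 above B3
  R4 @ bar5.0: C3/F4 P4 untreated
  R4 @ bar5.0: C3/B3 M7 untreated
  R4 @ bar5.0: C3/B3 M7 untreated
  R3 @ bar5.1: F4 above B3
  R3 @ bar5.2: F4 above B3
  R3 @ bar5.3: F4 above B3
  R2 @ bar6.0: C3/B3 M7 -> D3/A4 P5 similar
  R3 @ bar6.0: A4 above F4
  R7 @ bar6.0: F4->B3 leap 6st
  R7 @ bar6.0: B3->A4 leap 10st
  R7 @ bar6.0: B3->F4 leap 6st
  R3 @ bar6.1: A4 above F4
  R3 @ bar6.2: A4 above F4
  R3 @ bar6.3: A4 above F4
  R1 @ bar8.0: F4/F4 P1 -> G4/G4 P1 similar
  R2 @ bar8.0: B3/F4 TT -> C4/G4 P5 similar
  R2 @ bar8.0: B3/F4 TT -> C4/G4 P5 similar

No (36 violations)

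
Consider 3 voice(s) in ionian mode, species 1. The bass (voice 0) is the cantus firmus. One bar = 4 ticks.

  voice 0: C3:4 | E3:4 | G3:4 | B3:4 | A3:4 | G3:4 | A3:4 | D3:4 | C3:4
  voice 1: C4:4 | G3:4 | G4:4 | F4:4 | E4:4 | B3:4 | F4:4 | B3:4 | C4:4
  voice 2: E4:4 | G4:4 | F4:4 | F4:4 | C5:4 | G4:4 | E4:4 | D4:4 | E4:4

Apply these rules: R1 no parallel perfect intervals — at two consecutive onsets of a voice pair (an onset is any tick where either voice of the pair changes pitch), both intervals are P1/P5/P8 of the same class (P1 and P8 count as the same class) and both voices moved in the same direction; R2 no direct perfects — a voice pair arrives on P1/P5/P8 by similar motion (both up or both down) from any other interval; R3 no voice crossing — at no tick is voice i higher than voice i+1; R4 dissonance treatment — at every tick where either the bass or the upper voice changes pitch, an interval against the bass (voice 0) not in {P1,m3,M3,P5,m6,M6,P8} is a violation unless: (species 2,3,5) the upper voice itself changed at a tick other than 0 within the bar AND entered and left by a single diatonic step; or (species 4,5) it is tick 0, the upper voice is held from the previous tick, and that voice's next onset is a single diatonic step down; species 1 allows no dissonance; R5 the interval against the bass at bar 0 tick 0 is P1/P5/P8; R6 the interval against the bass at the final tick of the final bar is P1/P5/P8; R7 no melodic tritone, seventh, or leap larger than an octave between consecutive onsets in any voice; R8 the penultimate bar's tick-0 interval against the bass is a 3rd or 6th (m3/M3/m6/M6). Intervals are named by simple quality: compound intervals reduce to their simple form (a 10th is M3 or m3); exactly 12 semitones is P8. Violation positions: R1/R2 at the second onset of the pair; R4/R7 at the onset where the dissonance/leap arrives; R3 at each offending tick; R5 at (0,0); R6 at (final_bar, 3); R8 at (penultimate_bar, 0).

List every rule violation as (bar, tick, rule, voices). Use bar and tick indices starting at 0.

(0, 0, R5, (0, 2))
(2, 0, R2, (0, 1))
(2, 0, R3, (1, 2))
(2, 0, R4, (0, 2))
(2, 1, R3, (1, 2))
(2, 2, R3, (1, 2))
(2, 3, R3, (1, 2))
(3, 0, R4, (0, 1))
(3, 0, R4, (0, 2))
(4, 0, R2, (0, 1))
(5, 0, R2, (0, 2))
(6, 0, R3, (1, 2))
(6, 0, R7, (1,))
(6, 1, R3, (1, 2))
(6, 2, R3, (1, 2))
(6, 3, R3, (1, 2))
(7, 0, R2, (0, 2))
(7, 0, R7, (1,))
(7, 0, R8, (0, 2))
(8, 3, R6, (0, 2))

bar 0: v0=C3 v1=C4 v2=E4 downbeat M3
bar 1: v0=E3 v1=G3 v2=G4 downbeat m3
bar 2: v0=G3 v1=G4 v2=F4 downbeat m7
bar 3: v0=B3 v1=F4 v2=F4 downbeat TT
bar 4: v0=A3 v1=E4 v2=C5 downbeat m3
bar 5: v0=G3 v1=B3 v2=G4 downbeat P8
bar 6: v0=A3 v1=F4 v2=E4 downbeat P5
bar 7: v0=D3 v1=B3 v2=D4 downbeat P8
bar 8: v0=C3 v1=C4 v2=E4 downbeat M3
  -> R5 @ bar 0 tick 0 v(0, 2): opens on M3
  -> R2 @ bar 2 tick 0 v(0, 1): E3/G3 m3 -> G3/G4 P8 similar
  -> R3 @ bar 2 tick 0 v(1, 2): G4 above F4
  -> R4 @ bar 2 tick 0 v(0, 2): G3/F4 m7 untreated
  -> R3 @ bar 2 tick 1 v(1, 2): G4 above F4
  -> R3 @ bar 2 tick 2 v(1, 2): G4 above F4
  -> R3 @ bar 2 tick 3 v(1, 2): G4 above F4
  -> R4 @ bar 3 tick 0 v(0, 1): B3/F4 TT untreated
  -> R4 @ bar 3 tick 0 v(0, 2): B3/F4 TT untreated
  -> R2 @ bar 4 tick 0 v(0, 1): B3/F4 TT -> A3/E4 P5 similar
  -> R2 @ bar 5 tick 0 v(0, 2): A3/C5 m3 -> G3/G4 P8 similar
  -> R3 @ bar 6 tick 0 v(1, 2): F4 above E4
  -> R7 @ bar 6 tick 0 v(1,): B3->F4 leap 6st
  -> R3 @ bar 6 tick 1 v(1, 2): F4 above E4
  -> R3 @ bar 6 tick 2 v(1, 2): F4 above E4
  -> R3 @ bar 6 tick 3 v(1, 2): F4 above E4
  -> R2 @ bar 7 tick 0 v(0, 2): A3/E4 P5 -> D3/D4 P8 similar
  -> R7 @ bar 7 tick 0 v(1,): F4->B3 leap 6st
  -> R8 @ bar 7 tick 0 v(0, 2): penult P8 not 3rd/6th
  -> R6 @ bar 8 tick 3 v(0, 2): closes on M3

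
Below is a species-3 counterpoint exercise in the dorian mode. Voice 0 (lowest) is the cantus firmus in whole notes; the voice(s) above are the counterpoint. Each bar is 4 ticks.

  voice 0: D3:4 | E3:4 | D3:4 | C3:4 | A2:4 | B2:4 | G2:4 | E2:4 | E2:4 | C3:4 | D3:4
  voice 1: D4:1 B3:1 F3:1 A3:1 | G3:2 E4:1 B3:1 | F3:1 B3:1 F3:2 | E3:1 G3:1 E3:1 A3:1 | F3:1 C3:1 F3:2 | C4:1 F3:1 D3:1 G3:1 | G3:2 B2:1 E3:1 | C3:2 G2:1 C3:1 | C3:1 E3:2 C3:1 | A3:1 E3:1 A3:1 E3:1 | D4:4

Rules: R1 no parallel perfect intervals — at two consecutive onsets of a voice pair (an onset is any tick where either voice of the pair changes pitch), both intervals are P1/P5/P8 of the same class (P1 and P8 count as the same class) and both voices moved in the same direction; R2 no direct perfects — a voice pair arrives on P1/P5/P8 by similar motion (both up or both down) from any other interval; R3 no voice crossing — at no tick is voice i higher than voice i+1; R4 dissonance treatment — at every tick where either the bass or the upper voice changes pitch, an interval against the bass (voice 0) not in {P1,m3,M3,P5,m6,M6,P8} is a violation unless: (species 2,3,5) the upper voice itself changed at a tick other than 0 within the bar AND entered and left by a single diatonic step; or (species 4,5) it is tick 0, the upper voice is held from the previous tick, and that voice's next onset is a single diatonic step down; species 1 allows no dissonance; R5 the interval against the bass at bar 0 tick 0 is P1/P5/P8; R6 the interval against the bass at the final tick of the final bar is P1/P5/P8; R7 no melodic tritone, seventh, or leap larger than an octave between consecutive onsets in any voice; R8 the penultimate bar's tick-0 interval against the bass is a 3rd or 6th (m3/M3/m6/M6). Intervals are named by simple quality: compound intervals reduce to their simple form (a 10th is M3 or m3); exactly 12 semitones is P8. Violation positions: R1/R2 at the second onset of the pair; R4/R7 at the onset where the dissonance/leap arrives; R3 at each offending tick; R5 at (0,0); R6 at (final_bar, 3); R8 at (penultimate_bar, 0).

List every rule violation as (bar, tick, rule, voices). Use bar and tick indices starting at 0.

bar 0: v0=D3 v1=D4 downbeat P8
bar 1: v0=E3 v1=G3 downbeat m3
bar 2: v0=D3 v1=F3 downbeat m3
bar 3: v0=C3 v1=E3 downbeat M3
bar 4: v0=A2 v1=F3 downbeat m6
bar 5: v0=B2 v1=C4 downbeat m2
bar 6: v0=G2 v1=G3 downbeat P8
bar 7: v0=E2 v1=C3 downbeat m6
bar 8: v0=E2 v1=C3 downbeat m6
bar 9: v0=C3 v1=A3 downbeat M6
bar 10: v0=D3 v1=D4 downbeat P8
  -> R7 @ bar 0 tick 2 v(1,): B3->F3 leap 6st
  -> R7 @ bar 2 tick 0 v(1,): B3->F3 leap 6st
  -> R7 @ bar 2 tick 1 v(1,): F3->B3 leap 6st
  -> R7 @ bar 2 tick 2 v(1,): B3->F3 leap 6st
  -> R4 @ bar 5 tick 0 v(0, 1): B2/C4 m2 untreated
  -> R4 @ bar 5 tick 1 v(0, 1): B2/F3 TT untreated
  -> R2 @ bar 10 tick 0 v(0, 1): C3/E3 M3 -> D3/D4 P8 similar
  -> R7 @ bar 10 tick 0 v(1,): E3->D4 leap 10st

(0, 2, R7, (1,))
(2, 0, R7, (1,))
(2, 1, R7, (1,))
(2, 2, R7, (1,))
(5, 0, R4, (0, 1))
(5, 1, R4, (0, 1))
(10, 0, R2, (0, 1))
(10, 0, R7, (1,))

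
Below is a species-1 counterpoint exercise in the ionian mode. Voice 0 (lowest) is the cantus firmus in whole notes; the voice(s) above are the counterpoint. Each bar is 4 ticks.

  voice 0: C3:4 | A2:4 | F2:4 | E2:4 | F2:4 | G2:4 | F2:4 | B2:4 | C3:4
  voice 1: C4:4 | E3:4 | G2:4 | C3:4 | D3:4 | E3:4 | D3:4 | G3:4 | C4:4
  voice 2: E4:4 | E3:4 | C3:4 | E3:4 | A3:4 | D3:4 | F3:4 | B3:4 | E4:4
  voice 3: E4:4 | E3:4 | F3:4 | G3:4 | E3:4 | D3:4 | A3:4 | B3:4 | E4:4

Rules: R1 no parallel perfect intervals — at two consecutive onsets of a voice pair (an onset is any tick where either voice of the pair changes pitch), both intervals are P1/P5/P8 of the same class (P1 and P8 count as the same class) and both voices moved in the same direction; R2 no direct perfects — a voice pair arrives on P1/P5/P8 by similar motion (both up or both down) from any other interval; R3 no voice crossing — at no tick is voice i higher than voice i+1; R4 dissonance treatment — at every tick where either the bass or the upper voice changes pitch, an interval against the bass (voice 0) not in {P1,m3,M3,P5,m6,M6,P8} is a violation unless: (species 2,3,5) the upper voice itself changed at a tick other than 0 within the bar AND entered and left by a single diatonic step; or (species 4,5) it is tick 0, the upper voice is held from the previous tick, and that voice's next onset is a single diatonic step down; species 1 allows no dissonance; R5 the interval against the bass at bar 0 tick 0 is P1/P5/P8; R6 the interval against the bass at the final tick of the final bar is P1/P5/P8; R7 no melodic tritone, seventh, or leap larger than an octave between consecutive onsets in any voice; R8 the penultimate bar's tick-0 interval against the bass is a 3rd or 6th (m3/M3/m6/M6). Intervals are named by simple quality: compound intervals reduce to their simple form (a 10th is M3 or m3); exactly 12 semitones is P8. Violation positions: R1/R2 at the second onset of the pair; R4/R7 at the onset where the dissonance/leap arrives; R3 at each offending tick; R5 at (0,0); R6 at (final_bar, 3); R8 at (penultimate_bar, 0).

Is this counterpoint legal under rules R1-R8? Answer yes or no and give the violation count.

No (33 violations)

bar 0: v0=C3 v1=C4 v2=E4 v3=E4 (M3)
bar 1: v0=A2 v1=E3 v2=E3 v3=E3 (P5)
bar 2: v0=F2 v1=G2 v2=C3 v3=F3 (P8)
bar 3: v0=E2 v1=C3 v2=E3 v3=G3 (m3)
bar 4: v0=F2 v1=D3 v2=A3 v3=E3 (M7)
bar 5: v0=G2 v1=E3 v2=D3 v3=D3 (P5)
bar 6: v0=F2 v1=D3 v2=F3 v3=A3 (M3)
bar 7: v0=B2 v1=G3 v2=B3 v3=B3 (P8)
bar 8: v0=C3 v1=C4 v2=E4 v3=E4 (M3)
  R5 @ bar0.0: opens on M3
  R5 @ bar0.0: opens on M3
  R1 @ bar1.0: E4/E4 P1 -> E3/E3 P1 similar
  R2 @ bar1.0: C3/C4 P8 -> A2/E3 P5 similar
  R2 @ bar1.0: C3/E4 M3 -> A2/E3 P5 similar
  R2 @ bar1.0: C3/E4 M3 -> A2/E3 P5 similar
  R2 @ bar1.0: C4/E4 M3 -> E3/E3 P1 similar
  R2 @ bar1.0: C4/E4 M3 -> E3/E3 P1 similar
  R1 @ bar2.0: A2/E3 P5 -> F2/C3 P5 similar
  R4 @ bar2.0: F2/G2 M2 untreated
  R2 @ bar3.0: G2/F3 m7 -> C3/G3 P5 similar
  R2 @ bar4.0: C3/E3 M3 -> D3/A3 P5 similar
  R3 @ bar4.0: A3 above E3
  R4 @ bar4.0: F2/E3 M7 untreated
  R3 @ bar4.1: A3 above E3
  R3 @ bar4.2: A3 above E3
  R3 @ bar4.3: A3 above E3
  R2 @ bar5.0: A3/E3 P4 -> D3/D3 P1 similar
  R3 @ bar5.0: E3 above D3
  R3 @ bar5.1: E3 above D3
  R3 @ bar5.2: E3 above D3
  R3 @ bar5.3: E3 above D3
  R1 @ bar7.0: F2/F3 P8 -> B2/B3 P8 similar
  R2 @ bar7.0: F2/A3 M3 -> B2/B3 P8 similar
  R2 @ bar7.0: F3/A3 M3 -> B3/B3 P1 similar
  R7 @ bar7.0: F2->B2 leap 6st
  R7 @ bar7.0: F3->B3 leap 6st
  R8 @ bar7.0: penult P8 not 3rd/6th
  R8 @ bar7.0: penult P8 not 3rd/6th
  R1 @ bar8.0: B3/B3 P1 -> E4/E4 P1 similar
  R2 @ bar8.0: B2/G3 m6 -> C3/C4 P8 similar
  R6 @ bar8.3: closes on M3
  R6 @ bar8.3: closes on M3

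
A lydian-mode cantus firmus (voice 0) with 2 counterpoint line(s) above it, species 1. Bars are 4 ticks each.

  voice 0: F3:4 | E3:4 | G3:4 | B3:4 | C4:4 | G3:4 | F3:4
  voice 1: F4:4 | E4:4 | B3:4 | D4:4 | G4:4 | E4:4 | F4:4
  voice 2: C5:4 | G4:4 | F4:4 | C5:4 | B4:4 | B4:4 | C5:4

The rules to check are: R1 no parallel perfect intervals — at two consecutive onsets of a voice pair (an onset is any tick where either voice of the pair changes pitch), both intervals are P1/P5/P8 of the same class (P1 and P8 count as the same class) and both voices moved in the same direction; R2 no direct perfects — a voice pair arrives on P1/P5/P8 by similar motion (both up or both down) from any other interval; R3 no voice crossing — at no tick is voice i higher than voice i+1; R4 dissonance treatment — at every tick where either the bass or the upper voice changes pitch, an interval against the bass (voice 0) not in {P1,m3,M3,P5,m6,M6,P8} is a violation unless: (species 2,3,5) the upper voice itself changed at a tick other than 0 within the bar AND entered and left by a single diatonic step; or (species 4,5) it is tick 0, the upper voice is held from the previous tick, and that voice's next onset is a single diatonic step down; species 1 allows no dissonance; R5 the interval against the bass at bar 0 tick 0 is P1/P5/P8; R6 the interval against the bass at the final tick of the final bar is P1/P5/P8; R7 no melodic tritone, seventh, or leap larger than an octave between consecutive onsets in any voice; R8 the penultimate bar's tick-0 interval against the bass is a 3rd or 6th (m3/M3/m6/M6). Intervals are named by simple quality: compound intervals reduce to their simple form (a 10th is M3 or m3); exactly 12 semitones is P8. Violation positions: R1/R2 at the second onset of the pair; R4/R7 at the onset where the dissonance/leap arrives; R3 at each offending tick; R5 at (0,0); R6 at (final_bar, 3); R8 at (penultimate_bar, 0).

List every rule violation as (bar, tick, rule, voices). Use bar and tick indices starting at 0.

bar 0: v0=F3 v1=F4 v2=C5 downbeat P5
bar 1: v0=E3 v1=E4 v2=G4 downbeat m3
bar 2: v0=G3 v1=B3 v2=F4 downbeat m7
bar 3: v0=B3 v1=D4 v2=C5 downbeat m2
bar 4: v0=C4 v1=G4 v2=B4 downbeat M7
bar 5: v0=G3 v1=E4 v2=B4 downbeat M3
bar 6: v0=F3 v1=F4 v2=C5 downbeat P5
  -> R1 @ bar 1 tick 0 v(0, 1): F3/F4 P8 -> E3/E4 P8 similar
  -> R4 @ bar 2 tick 0 v(0, 2): G3/F4 m7 untreated
  -> R4 @ bar 3 tick 0 v(0, 2): B3/C5 m2 untreated
  -> R2 @ bar 4 tick 0 v(0, 1): B3/D4 m3 -> C4/G4 P5 similar
  -> R4 @ bar 4 tick 0 v(0, 2): C4/B4 M7 untreated
  -> R1 @ bar 6 tick 0 v(1, 2): E4/B4 P5 -> F4/C5 P5 similar

(1, 0, R1, (0, 1))
(2, 0, R4, (0, 2))
(3, 0, R4, (0, 2))
(4, 0, R2, (0, 1))
(4, 0, R4, (0, 2))
(6, 0, R1, (1, 2))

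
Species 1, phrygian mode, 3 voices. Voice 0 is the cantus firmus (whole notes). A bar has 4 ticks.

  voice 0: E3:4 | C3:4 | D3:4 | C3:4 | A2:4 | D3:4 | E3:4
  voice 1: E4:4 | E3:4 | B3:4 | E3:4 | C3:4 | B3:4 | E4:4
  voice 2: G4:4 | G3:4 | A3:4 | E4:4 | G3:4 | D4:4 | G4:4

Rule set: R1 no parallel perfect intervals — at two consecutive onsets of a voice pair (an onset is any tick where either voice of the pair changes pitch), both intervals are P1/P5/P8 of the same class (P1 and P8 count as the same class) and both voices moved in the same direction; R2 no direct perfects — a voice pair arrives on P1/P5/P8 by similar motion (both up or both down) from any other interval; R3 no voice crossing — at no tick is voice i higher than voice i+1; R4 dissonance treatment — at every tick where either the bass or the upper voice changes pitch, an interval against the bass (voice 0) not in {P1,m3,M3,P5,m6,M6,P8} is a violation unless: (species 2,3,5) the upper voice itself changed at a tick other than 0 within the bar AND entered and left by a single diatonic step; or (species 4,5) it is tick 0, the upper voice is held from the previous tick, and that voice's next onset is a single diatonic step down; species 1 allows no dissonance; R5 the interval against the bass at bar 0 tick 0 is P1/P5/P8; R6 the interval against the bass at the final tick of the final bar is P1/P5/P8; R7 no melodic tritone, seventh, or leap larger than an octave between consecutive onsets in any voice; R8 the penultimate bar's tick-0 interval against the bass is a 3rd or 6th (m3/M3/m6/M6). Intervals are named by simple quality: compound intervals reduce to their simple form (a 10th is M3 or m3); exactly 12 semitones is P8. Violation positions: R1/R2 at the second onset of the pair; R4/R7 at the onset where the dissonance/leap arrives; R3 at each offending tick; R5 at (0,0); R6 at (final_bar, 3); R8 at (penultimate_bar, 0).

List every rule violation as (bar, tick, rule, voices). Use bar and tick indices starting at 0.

(0, 0, R5, (0, 2))
(1, 0, R2, (0, 2))
(2, 0, R1, (0, 2))
(2, 0, R3, (1, 2))
(2, 1, R3, (1, 2))
(2, 2, R3, (1, 2))
(2, 3, R3, (1, 2))
(4, 0, R2, (1, 2))
(4, 0, R4, (0, 2))
(5, 0, R2, (0, 2))
(5, 0, R7, (1,))
(5, 0, R8, (0, 2))
(6, 0, R2, (0, 1))
(6, 3, R6, (0, 2))

bar 0: v0=E3 v1=E4 v2=G4 downbeat m3
bar 1: v0=C3 v1=E3 v2=G3 downbeat P5
bar 2: v0=D3 v1=B3 v2=A3 downbeat P5
bar 3: v0=C3 v1=E3 v2=E4 downbeat M3
bar 4: v0=A2 v1=C3 v2=G3 downbeat m7
bar 5: v0=D3 v1=B3 v2=D4 downbeat P8
bar 6: v0=E3 v1=E4 v2=G4 downbeat m3
  -> R5 @ bar 0 tick 0 v(0, 2): opens on m3
  -> R2 @ bar 1 tick 0 v(0, 2): E3/G4 m3 -> C3/G3 P5 similar
  -> R1 @ bar 2 tick 0 v(0, 2): C3/G3 P5 -> D3/A3 P5 similar
  -> R3 @ bar 2 tick 0 v(1, 2): B3 above A3
  -> R3 @ bar 2 tick 1 v(1, 2): B3 above A3
  -> R3 @ bar 2 tick 2 v(1, 2): B3 above A3
  -> R3 @ bar 2 tick 3 v(1, 2): B3 above A3
  -> R2 @ bar 4 tick 0 v(1, 2): E3/E4 P8 -> C3/G3 P5 similar
  -> R4 @ bar 4 tick 0 v(0, 2): A2/G3 m7 untreated
  -> R2 @ bar 5 tick 0 v(0, 2): A2/G3 m7 -> D3/D4 P8 similar
  -> R7 @ bar 5 tick 0 v(1,): C3->B3 leap 11st
  -> R8 @ bar 5 tick 0 v(0, 2): penult P8 not 3rd/6th
  -> R2 @ bar 6 tick 0 v(0, 1): D3/B3 M6 -> E3/E4 P8 similar
  -> R6 @ bar 6 tick 3 v(0, 2): closes on m3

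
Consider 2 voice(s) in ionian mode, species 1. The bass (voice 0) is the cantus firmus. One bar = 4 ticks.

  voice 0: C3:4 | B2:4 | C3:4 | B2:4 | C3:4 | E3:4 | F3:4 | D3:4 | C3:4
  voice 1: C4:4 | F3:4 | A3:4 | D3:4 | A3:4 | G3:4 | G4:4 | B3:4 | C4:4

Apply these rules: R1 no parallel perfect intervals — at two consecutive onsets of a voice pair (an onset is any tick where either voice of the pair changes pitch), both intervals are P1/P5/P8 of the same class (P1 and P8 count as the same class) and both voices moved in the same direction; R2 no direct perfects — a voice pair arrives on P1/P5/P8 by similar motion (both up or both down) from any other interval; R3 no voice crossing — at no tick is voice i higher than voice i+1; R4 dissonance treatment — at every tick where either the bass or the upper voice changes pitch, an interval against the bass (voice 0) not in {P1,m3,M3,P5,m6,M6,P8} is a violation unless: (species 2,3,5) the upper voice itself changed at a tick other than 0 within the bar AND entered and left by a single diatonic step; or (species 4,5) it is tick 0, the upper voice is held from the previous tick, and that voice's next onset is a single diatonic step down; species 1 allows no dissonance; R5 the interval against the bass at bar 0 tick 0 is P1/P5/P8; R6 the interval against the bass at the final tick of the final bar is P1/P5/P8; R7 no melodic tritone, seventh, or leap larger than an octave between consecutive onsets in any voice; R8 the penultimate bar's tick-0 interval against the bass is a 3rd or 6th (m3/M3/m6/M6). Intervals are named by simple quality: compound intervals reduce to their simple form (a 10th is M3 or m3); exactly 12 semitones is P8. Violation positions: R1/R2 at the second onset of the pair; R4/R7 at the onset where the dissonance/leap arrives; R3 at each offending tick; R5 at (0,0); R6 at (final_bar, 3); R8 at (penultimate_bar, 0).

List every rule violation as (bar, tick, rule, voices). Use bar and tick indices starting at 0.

(1, 0, R4, (0, 1))
(6, 0, R4, (0, 1))

bar 0: v0=C3 v1=C4 downbeat P8
bar 1: v0=B2 v1=F3 downbeat TT
bar 2: v0=C3 v1=A3 downbeat M6
bar 3: v0=B2 v1=D3 downbeat m3
bar 4: v0=C3 v1=A3 downbeat M6
bar 5: v0=E3 v1=G3 downbeat m3
bar 6: v0=F3 v1=G4 downbeat M2
bar 7: v0=D3 v1=B3 downbeat M6
bar 8: v0=C3 v1=C4 downbeat P8
  -> R4 @ bar 1 tick 0 v(0, 1): B2/F3 TT untreated
  -> R4 @ bar 6 tick 0 v(0, 1): F3/G4 M2 untreated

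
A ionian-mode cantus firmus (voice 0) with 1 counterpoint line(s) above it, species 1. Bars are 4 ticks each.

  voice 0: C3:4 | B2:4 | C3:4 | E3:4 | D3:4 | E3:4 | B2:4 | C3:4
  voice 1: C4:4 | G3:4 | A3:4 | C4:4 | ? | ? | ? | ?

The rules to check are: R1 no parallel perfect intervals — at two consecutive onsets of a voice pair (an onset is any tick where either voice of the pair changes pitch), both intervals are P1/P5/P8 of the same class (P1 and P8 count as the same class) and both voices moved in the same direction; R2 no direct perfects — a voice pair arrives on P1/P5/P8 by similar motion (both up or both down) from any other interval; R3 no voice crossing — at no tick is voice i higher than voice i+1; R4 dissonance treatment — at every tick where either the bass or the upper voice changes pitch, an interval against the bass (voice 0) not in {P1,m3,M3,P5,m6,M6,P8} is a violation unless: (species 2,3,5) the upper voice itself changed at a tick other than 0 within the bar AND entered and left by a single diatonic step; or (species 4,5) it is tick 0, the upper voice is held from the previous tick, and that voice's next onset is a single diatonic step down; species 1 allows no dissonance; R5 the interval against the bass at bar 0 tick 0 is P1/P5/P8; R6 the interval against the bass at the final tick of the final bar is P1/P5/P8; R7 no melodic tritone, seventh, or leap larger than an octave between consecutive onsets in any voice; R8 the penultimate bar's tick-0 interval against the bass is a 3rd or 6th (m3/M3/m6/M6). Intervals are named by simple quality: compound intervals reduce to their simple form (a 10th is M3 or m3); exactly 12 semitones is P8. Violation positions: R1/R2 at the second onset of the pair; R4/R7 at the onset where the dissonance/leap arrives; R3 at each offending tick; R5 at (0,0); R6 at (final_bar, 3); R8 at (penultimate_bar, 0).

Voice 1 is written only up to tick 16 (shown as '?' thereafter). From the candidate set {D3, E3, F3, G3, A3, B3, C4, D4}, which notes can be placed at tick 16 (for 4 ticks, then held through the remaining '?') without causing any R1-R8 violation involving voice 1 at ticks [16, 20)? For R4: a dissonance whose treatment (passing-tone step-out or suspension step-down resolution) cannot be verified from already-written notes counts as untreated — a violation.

D3: violates R2,R7
E3: violates R4
F3: legal
G3: violates R4
A3: violates R2
B3: legal
C4: violates R4
D4: legal

{B3, D4, F3}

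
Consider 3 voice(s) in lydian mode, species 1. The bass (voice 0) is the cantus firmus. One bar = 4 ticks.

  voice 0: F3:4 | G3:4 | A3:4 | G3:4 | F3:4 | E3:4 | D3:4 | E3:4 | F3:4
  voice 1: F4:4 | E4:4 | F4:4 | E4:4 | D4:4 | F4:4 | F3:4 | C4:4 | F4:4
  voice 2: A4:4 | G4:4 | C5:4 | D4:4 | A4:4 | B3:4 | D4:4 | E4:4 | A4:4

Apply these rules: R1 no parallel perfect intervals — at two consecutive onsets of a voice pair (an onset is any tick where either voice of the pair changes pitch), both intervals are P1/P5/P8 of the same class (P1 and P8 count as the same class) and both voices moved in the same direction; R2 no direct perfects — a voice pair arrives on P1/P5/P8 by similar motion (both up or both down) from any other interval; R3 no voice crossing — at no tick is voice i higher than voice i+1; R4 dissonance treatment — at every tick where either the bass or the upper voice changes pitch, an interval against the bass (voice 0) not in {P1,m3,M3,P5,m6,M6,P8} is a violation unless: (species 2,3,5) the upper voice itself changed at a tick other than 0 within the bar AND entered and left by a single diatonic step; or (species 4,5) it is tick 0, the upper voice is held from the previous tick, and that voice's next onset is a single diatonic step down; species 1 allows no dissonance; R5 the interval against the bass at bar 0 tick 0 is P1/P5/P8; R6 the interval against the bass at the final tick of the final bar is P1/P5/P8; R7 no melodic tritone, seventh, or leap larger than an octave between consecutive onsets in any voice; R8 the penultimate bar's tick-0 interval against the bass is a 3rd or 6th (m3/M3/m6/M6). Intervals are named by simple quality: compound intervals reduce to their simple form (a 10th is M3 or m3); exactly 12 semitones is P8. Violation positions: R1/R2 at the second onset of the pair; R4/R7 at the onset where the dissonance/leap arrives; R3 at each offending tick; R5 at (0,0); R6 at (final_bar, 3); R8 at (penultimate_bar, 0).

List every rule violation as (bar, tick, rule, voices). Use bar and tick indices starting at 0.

(0, 0, R5, (0, 2))
(2, 0, R2, (1, 2))
(3, 0, R2, (0, 2))
(3, 0, R3, (1, 2))
(3, 0, R7, (2,))
(3, 1, R3, (1, 2))
(3, 2, R3, (1, 2))
(3, 3, R3, (1, 2))
(5, 0, R2, (0, 2))
(5, 0, R3, (1, 2))
(5, 0, R4, (0, 1))
(5, 0, R7, (2,))
(5, 1, R3, (1, 2))
(5, 2, R3, (1, 2))
(5, 3, R3, (1, 2))
(7, 0, R1, (0, 2))
(7, 0, R8, (0, 2))
(8, 0, R2, (0, 1))
(8, 3, R6, (0, 2))

bar 0: v0=F3 v1=F4 v2=A4 downbeat M3
bar 1: v0=G3 v1=E4 v2=G4 downbeat P8
bar 2: v0=A3 v1=F4 v2=C5 downbeat m3
bar 3: v0=G3 v1=E4 v2=D4 downbeat P5
bar 4: v0=F3 v1=D4 v2=A4 downbeat M3
bar 5: v0=E3 v1=F4 v2=B3 downbeat P5
bar 6: v0=D3 v1=F3 v2=D4 downbeat P8
bar 7: v0=E3 v1=C4 v2=E4 downbeat P8
bar 8: v0=F3 v1=F4 v2=A4 downbeat M3
  -> R5 @ bar 0 tick 0 v(0, 2): opens on M3
  -> R2 @ bar 2 tick 0 v(1, 2): E4/G4 m3 -> F4/C5 P5 similar
  -> R2 @ bar 3 tick 0 v(0, 2): A3/C5 m3 -> G3/D4 P5 similar
  -> R3 @ bar 3 tick 0 v(1, 2): E4 above D4
  -> R7 @ bar 3 tick 0 v(2,): C5->D4 leap 10st
  -> R3 @ bar 3 tick 1 v(1, 2): E4 above D4
  -> R3 @ bar 3 tick 2 v(1, 2): E4 above D4
  -> R3 @ bar 3 tick 3 v(1, 2): E4 above D4
  -> R2 @ bar 5 tick 0 v(0, 2): F3/A4 M3 -> E3/B3 P5 similar
  -> R3 @ bar 5 tick 0 v(1, 2): F4 above B3
  -> R4 @ bar 5 tick 0 v(0, 1): E3/F4 m2 untreated
  -> R7 @ bar 5 tick 0 v(2,): A4->B3 leap 10st
  -> R3 @ bar 5 tick 1 v(1, 2): F4 above B3
  -> R3 @ bar 5 tick 2 v(1, 2): F4 above B3
  -> R3 @ bar 5 tick 3 v(1, 2): F4 above B3
  -> R1 @ bar 7 tick 0 v(0, 2): D3/D4 P8 -> E3/E4 P8 similar
  -> R8 @ bar 7 tick 0 v(0, 2): penult P8 not 3rd/6th
  -> R2 @ bar 8 tick 0 v(0, 1): E3/C4 m6 -> F3/F4 P8 similar
  -> R6 @ bar 8 tick 3 v(0, 2): closes on M3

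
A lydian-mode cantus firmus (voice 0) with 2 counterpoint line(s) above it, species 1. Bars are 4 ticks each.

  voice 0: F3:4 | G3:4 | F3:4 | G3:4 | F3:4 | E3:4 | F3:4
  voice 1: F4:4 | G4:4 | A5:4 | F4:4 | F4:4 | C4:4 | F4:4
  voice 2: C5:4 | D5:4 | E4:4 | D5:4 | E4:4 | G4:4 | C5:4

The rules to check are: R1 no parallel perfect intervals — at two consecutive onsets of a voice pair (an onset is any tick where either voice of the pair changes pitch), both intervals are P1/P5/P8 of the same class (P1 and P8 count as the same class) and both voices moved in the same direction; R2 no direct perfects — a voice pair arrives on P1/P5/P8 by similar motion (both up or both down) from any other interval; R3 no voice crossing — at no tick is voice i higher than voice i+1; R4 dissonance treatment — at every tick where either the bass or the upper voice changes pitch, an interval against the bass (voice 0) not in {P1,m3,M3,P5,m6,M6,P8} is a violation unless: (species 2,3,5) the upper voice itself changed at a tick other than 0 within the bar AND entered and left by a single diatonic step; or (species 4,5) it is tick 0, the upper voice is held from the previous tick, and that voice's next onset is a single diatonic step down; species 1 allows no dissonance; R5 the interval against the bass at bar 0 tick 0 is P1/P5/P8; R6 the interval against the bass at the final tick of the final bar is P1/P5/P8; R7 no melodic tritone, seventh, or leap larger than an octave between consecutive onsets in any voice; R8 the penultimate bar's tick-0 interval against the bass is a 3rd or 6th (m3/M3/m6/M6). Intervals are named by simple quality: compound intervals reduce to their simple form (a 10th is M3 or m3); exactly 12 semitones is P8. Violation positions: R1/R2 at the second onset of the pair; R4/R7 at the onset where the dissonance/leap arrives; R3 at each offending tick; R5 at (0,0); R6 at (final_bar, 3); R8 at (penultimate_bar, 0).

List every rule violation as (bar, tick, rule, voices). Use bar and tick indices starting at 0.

bar 0: v0=F3 v1=F4 v2=C5 downbeat P5
bar 1: v0=G3 v1=G4 v2=D5 downbeat P5
bar 2: v0=F3 v1=A5 v2=E4 downbeat M7
bar 3: v0=G3 v1=F4 v2=D5 downbeat P5
bar 4: v0=F3 v1=F4 v2=E4 downbeat M7
bar 5: v0=E3 v1=C4 v2=G4 downbeat m3
bar 6: v0=F3 v1=F4 v2=C5 downbeat P5
  -> R1 @ bar 1 tick 0 v(0, 1): F3/F4 P8 -> G3/G4 P8 similar
  -> R1 @ bar 1 tick 0 v(0, 2): F3/C5 P5 -> G3/D5 P5 similar
  -> R1 @ bar 1 tick 0 v(1, 2): F4/C5 P5 -> G4/D5 P5 similar
  -> R3 @ bar 2 tick 0 v(1, 2): A5 above E4
  -> R4 @ bar 2 tick 0 v(0, 2): F3/E4 M7 untreated
  -> R7 @ bar 2 tick 0 v(1,): G4->A5 leap 14st
  -> R7 @ bar 2 tick 0 v(2,): D5->E4 leap 10st
  -> R3 @ bar 2 tick 1 v(1, 2): A5 above E4
  -> R3 @ bar 2 tick 2 v(1, 2): A5 above E4
  -> R3 @ bar 2 tick 3 v(1, 2): A5 above E4
  -> R2 @ bar 3 tick 0 v(0, 2): F3/E4 M7 -> G3/D5 P5 similar
  -> R4 @ bar 3 tick 0 v(0, 1): G3/F4 m7 untreated
  -> R7 @ bar 3 tick 0 v(1,): A5->F4 leap 16st
  -> R7 @ bar 3 tick 0 v(2,): E4->D5 leap 10st
  -> R3 @ bar 4 tick 0 v(1, 2): F4 above E4
  -> R4 @ bar 4 tick 0 v(0, 2): F3/E4 M7 untreated
  -> R7 @ bar 4 tick 0 v(2,): D5->E4 leap 10st
  -> R3 @ bar 4 tick 1 v(1, 2): F4 above E4
  -> R3 @ bar 4 tick 2 v(1, 2): F4 above E4
  -> R3 @ bar 4 tick 3 v(1, 2): F4 above E4
  -> R1 @ bar 6 tick 0 v(1, 2): C4/G4 P5 -> F4/C5 P5 similar
  -> R2 @ bar 6 tick 0 v(0, 1): E3/C4 m6 -> F3/F4 P8 similar
  -> R2 @ bar 6 tick 0 v(0, 2): E3/G4 m3 -> F3/C5 P5 similar

(1, 0, R1, (0, 1))
(1, 0, R1, (0, 2))
(1, 0, R1, (1, 2))
(2, 0, R3, (1, 2))
(2, 0, R4, (0, 2))
(2, 0, R7, (1,))
(2, 0, R7, (2,))
(2, 1, R3, (1, 2))
(2, 2, R3, (1, 2))
(2, 3, R3, (1, 2))
(3, 0, R2, (0, 2))
(3, 0, R4, (0, 1))
(3, 0, R7, (1,))
(3, 0, R7, (2,))
(4, 0, R3, (1, 2))
(4, 0, R4, (0, 2))
(4, 0, R7, (2,))
(4, 1, R3, (1, 2))
(4, 2, R3, (1, 2))
(4, 3, R3, (1, 2))
(6, 0, R1, (1, 2))
(6, 0, R2, (0, 1))
(6, 0, R2, (0, 2))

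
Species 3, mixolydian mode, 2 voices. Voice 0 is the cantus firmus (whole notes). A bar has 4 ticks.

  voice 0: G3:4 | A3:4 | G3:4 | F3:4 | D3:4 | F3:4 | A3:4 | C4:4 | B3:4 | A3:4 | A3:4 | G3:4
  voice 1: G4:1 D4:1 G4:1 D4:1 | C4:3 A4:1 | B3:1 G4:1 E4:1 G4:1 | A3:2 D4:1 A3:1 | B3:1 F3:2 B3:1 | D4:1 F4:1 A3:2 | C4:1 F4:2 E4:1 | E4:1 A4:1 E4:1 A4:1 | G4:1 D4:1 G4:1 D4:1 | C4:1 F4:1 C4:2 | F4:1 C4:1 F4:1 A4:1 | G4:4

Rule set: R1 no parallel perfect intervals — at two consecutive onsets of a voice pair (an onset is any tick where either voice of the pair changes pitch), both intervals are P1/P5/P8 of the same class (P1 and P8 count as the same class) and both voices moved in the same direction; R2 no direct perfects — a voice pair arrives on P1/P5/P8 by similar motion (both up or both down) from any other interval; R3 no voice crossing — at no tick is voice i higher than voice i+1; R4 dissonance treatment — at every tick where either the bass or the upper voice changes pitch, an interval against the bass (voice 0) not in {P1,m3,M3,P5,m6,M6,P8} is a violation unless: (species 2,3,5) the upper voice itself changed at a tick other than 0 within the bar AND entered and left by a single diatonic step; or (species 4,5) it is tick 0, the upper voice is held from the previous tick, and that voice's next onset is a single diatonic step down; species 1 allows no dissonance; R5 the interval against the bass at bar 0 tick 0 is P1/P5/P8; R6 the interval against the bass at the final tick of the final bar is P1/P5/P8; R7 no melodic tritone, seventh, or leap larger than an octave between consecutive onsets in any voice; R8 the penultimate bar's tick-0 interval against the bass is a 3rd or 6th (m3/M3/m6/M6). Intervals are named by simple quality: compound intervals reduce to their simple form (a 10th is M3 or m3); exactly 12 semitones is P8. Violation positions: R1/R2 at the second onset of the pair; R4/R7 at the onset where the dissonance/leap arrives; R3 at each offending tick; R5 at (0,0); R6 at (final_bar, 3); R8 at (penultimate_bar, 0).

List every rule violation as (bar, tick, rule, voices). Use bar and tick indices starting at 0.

bar 0: v0=G3 v1=G4 downbeat P8
bar 1: v0=A3 v1=C4 downbeat m3
bar 2: v0=G3 v1=B3 downbeat M3
bar 3: v0=F3 v1=A3 downbeat M3
bar 4: v0=D3 v1=B3 downbeat M6
bar 5: v0=F3 v1=D4 downbeat M6
bar 6: v0=A3 v1=C4 downbeat m3
bar 7: v0=C4 v1=E4 downbeat M3
bar 8: v0=B3 v1=G4 downbeat m6
bar 9: v0=A3 v1=C4 downbeat m3
bar 10: v0=A3 v1=F4 downbeat m6
bar 11: v0=G3 v1=G4 downbeat P8
  -> R7 @ bar 2 tick 0 v(1,): A4->B3 leap 10st
  -> R7 @ bar 3 tick 0 v(1,): G4->A3 leap 10st
  -> R7 @ bar 4 tick 1 v(1,): B3->F3 leap 6st
  -> R7 @ bar 4 tick 3 v(1,): F3->B3 leap 6st
  -> R1 @ bar 11 tick 0 v(0, 1): A3/A4 P8 -> G3/G4 P8 similar

(2, 0, R7, (1,))
(3, 0, R7, (1,))
(4, 1, R7, (1,))
(4, 3, R7, (1,))
(11, 0, R1, (0, 1))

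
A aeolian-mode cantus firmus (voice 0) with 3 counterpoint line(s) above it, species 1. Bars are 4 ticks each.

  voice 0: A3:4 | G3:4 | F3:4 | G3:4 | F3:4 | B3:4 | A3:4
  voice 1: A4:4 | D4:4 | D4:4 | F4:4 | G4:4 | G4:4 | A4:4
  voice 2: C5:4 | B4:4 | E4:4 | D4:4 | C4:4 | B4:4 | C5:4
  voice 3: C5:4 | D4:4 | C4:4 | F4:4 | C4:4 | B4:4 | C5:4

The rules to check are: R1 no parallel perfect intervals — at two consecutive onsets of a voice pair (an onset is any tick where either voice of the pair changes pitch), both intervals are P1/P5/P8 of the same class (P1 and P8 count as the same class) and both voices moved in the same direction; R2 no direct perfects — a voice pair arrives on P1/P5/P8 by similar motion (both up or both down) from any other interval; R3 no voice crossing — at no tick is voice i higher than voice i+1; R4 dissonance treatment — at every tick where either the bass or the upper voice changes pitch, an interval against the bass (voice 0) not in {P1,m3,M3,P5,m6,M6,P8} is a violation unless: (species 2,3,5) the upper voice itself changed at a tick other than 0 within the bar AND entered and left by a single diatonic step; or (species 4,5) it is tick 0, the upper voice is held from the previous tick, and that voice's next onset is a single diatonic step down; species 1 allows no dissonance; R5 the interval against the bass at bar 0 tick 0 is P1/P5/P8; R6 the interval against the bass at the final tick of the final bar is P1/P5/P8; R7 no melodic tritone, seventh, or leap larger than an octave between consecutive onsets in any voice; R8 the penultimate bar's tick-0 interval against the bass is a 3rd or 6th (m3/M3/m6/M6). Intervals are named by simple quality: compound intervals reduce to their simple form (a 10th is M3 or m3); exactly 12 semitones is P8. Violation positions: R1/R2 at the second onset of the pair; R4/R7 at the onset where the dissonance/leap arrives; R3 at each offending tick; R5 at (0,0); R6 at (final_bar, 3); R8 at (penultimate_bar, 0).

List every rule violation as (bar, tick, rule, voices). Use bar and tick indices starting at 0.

bar 0: v0=A3 v1=A4 v2=C5 v3=C5 downbeat m3
bar 1: v0=G3 v1=D4 v2=B4 v3=D4 downbeat P5
bar 2: v0=F3 v1=D4 v2=E4 v3=C4 downbeat P5
bar 3: v0=G3 v1=F4 v2=D4 v3=F4 downbeat m7
bar 4: v0=F3 v1=G4 v2=C4 v3=C4 downbeat P5
bar 5: v0=B3 v1=G4 v2=B4 v3=B4 downbeat P8
bar 6: v0=A3 v1=A4 v2=C5 v3=C5 downbeat m3
  -> R5 @ bar 0 tick 0 v(0, 2): opens on m3
  -> R5 @ bar 0 tick 0 v(0, 3): opens on m3
  -> R2 @ bar 1 tick 0 v(0, 1): A3/A4 P8 -> G3/D4 P5 similar
  -> R2 @ bar 1 tick 0 v(0, 3): A3/C5 m3 -> G3/D4 P5 similar
  -> R2 @ bar 1 tick 0 v(1, 3): A4/C5 m3 -> D4/D4 P1 similar
  -> R3 @ bar 1 tick 0 v(2, 3): B4 above D4
  -> R7 @ bar 1 tick 0 v(3,): C5->D4 leap 10st
  -> R3 @ bar 1 tick 1 v(2, 3): B4 above D4
  -> R3 @ bar 1 tick 2 v(2, 3): B4 above D4
  -> R3 @ bar 1 tick 3 v(2, 3): B4 above D4
  -> R1 @ bar 2 tick 0 v(0, 3): G3/D4 P5 -> F3/C4 P5 similar
  -> R3 @ bar 2 tick 0 v(2, 3): E4 above C4
  -> R4 @ bar 2 tick 0 v(0, 2): F3/E4 M7 untreated
  -> R3 @ bar 2 tick 1 v(2, 3): E4 above C4
  -> R3 @ bar 2 tick 2 v(2, 3): E4 above C4
  -> R3 @ bar 2 tick 3 v(2, 3): E4 above C4
  -> R2 @ bar 3 tick 0 v(1, 3): D4/C4 M2 -> F4/F4 P1 similar
  -> R3 @ bar 3 tick 0 v(1, 2): F4 above D4
  -> R4 @ bar 3 tick 0 v(0, 1): G3/F4 m7 untreated
  -> R4 @ bar 3 tick 0 v(0, 3): G3/F4 m7 untreated
  -> R3 @ bar 3 tick 1 v(1, 2): F4 above D4
  -> R3 @ bar 3 tick 2 v(1, 2): F4 above D4
  -> R3 @ bar 3 tick 3 v(1, 2): F4 above D4
  -> R1 @ bar 4 tick 0 v(0, 2): G3/D4 P5 -> F3/C4 P5 similar
  -> R2 @ bar 4 tick 0 v(0, 3): G3/F4 m7 -> F3/C4 P5 similar
  -> R2 @ bar 4 tick 0 v(2, 3): D4/F4 m3 -> C4/C4 P1 similar
  -> R3 @ bar 4 tick 0 v(1, 2): G4 above C4
  -> R4 @ bar 4 tick 0 v(0, 1): F3/G4 M2 untreated
  -> R3 @ bar 4 tick 1 v(1, 2): G4 above C4
  -> R3 @ bar 4 tick 2 v(1, 2): G4 above C4
  -> R3 @ bar 4 tick 3 v(1, 2): G4 above C4
  -> R1 @ bar 5 tick 0 v(2, 3): C4/C4 P1 -> B4/B4 P1 similar
  -> R2 @ bar 5 tick 0 v(0, 2): F3/C4 P5 -> B3/B4 P8 similar
  -> R2 @ bar 5 tick 0 v(0, 3): F3/C4 P5 -> B3/B4 P8 similar
  -> R7 @ bar 5 tick 0 v(0,): F3->B3 leap 6st
  -> R7 @ bar 5 tick 0 v(2,): C4->B4 leap 11st
  -> R7 @ bar 5 tick 0 v(3,): C4->B4 leap 11st
  -> R8 @ bar 5 tick 0 v(0, 2): penult P8 not 3rd/6th
  -> R8 @ bar 5 tick 0 v(0, 3): penult P8 not 3rd/6th
  -> R1 @ bar 6 tick 0 v(2, 3): B4/B4 P1 -> C5/C5 P1 similar
  -> R6 @ bar 6 tick 3 v(0, 2): closes on m3
  -> R6 @ bar 6 tick 3 v(0, 3): closes on m3

(0, 0, R5, (0, 2))
(0, 0, R5, (0, 3))
(1, 0, R2, (0, 1))
(1, 0, R2, (0, 3))
(1, 0, R2, (1, 3))
(1, 0, R3, (2, 3))
(1, 0, R7, (3,))
(1, 1, R3, (2, 3))
(1, 2, R3, (2, 3))
(1, 3, R3, (2, 3))
(2, 0, R1, (0, 3))
(2, 0, R3, (2, 3))
(2, 0, R4, (0, 2))
(2, 1, R3, (2, 3))
(2, 2, R3, (2, 3))
(2, 3, R3, (2, 3))
(3, 0, R2, (1, 3))
(3, 0, R3, (1, 2))
(3, 0, R4, (0, 1))
(3, 0, R4, (0, 3))
(3, 1, R3, (1, 2))
(3, 2, R3, (1, 2))
(3, 3, R3, (1, 2))
(4, 0, R1, (0, 2))
(4, 0, R2, (0, 3))
(4, 0, R2, (2, 3))
(4, 0, R3, (1, 2))
(4, 0, R4, (0, 1))
(4, 1, R3, (1, 2))
(4, 2, R3, (1, 2))
(4, 3, R3, (1, 2))
(5, 0, R1, (2, 3))
(5, 0, R2, (0, 2))
(5, 0, R2, (0, 3))
(5, 0, R7, (0,))
(5, 0, R7, (2,))
(5, 0, R7, (3,))
(5, 0, R8, (0, 2))
(5, 0, R8, (0, 3))
(6, 0, R1, (2, 3))
(6, 3, R6, (0, 2))
(6, 3, R6, (0, 3))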